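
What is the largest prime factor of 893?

893 = 19 · 47
47 is prime.
So 893 = 19 · 47; the largest prime factor is 47.

47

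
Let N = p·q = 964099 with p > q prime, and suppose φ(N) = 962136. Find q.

967

φ(n) = (p−1)(q−1) = n − (p+q) + 1, so p + q = 964099 − 962136 + 1 = 1964.
p and q are the roots of t² − 1964t + 964099 = 0.
Discriminant: 1964² − 4·964099 = 3857296 − 3856396 = 900; √900 = 30.
q = (1964 − 30)/2 = 967, p = (1964 + 30)/2 = 997.
Check: 967 · 997 = 964099.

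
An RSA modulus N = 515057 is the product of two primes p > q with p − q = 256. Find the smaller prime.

601

Since p = q + 256, we have 515057 = q(q + 256), so q² + 256q − 515057 = 0.
Discriminant: 256² + 4·515057 = 65536 + 2060228 = 2125764; √2125764 = 1458.
q = (−256 + 1458)/2 = 601, and p = q + 256 = 857.
Check: 601 · 857 = 515057.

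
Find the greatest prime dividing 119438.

119438 = 2 · 59719
59719 = 11 · 5429
5429 = 61 · 89
89 is prime.
So 119438 = 2 · 11 · 61 · 89; the largest prime factor is 89.

89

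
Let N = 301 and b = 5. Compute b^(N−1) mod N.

5^1 ≡ 5 (mod 301)
5^2 ≡ 5^2 = 25 ≡ 25 (mod 301)
5^4 ≡ 25^2 = 625 ≡ 23 (mod 301)
5^8 ≡ 23^2 = 529 ≡ 228 (mod 301)
5^16 ≡ 228^2 = 51984 ≡ 212 (mod 301)
5^32 ≡ 212^2 = 44944 ≡ 95 (mod 301)
5^64 ≡ 95^2 = 9025 ≡ 296 (mod 301)
5^128 ≡ 296^2 = 87616 ≡ 25 (mod 301)
5^256 ≡ 25^2 = 625 ≡ 23 (mod 301)
300 = 256 + 32 + 8 + 4 in binary powers of 2.
So 5^300 ≡ 23 · 95 · 228 · 23 ≡ 274 (mod 301).
Since 274 ≠ 1, base 5 is a Fermat witness: 301 is composite.

274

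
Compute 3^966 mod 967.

3^1 ≡ 3 (mod 967)
3^2 ≡ 3^2 = 9 ≡ 9 (mod 967)
3^4 ≡ 9^2 = 81 ≡ 81 (mod 967)
3^8 ≡ 81^2 = 6561 ≡ 759 (mod 967)
3^16 ≡ 759^2 = 576081 ≡ 716 (mod 967)
3^32 ≡ 716^2 = 512656 ≡ 146 (mod 967)
3^64 ≡ 146^2 = 21316 ≡ 42 (mod 967)
3^128 ≡ 42^2 = 1764 ≡ 797 (mod 967)
3^256 ≡ 797^2 = 635209 ≡ 857 (mod 967)
3^512 ≡ 857^2 = 734449 ≡ 496 (mod 967)
966 = 512 + 256 + 128 + 64 + 4 + 2 in binary powers of 2.
So 3^966 ≡ 496 · 857 · 797 · 42 · 81 · 9 ≡ 1 (mod 967).
Since the result is 1, base 3 gives no evidence that 967 is composite.

1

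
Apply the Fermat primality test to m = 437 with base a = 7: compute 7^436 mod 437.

7^1 ≡ 7 (mod 437)
7^2 ≡ 7^2 = 49 ≡ 49 (mod 437)
7^4 ≡ 49^2 = 2401 ≡ 216 (mod 437)
7^8 ≡ 216^2 = 46656 ≡ 334 (mod 437)
7^16 ≡ 334^2 = 111556 ≡ 121 (mod 437)
7^32 ≡ 121^2 = 14641 ≡ 220 (mod 437)
7^64 ≡ 220^2 = 48400 ≡ 330 (mod 437)
7^128 ≡ 330^2 = 108900 ≡ 87 (mod 437)
7^256 ≡ 87^2 = 7569 ≡ 140 (mod 437)
436 = 256 + 128 + 32 + 16 + 4 in binary powers of 2.
So 7^436 ≡ 140 · 87 · 220 · 121 · 216 ≡ 64 (mod 437).
Since 64 ≠ 1, base 7 is a Fermat witness: 437 is composite.

64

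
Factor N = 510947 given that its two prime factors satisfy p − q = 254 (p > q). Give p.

Since p = q + 254, we have 510947 = q(q + 254), so q² + 254q − 510947 = 0.
Discriminant: 254² + 4·510947 = 64516 + 2043788 = 2108304; √2108304 = 1452.
q = (−254 + 1452)/2 = 599, and p = q + 254 = 853.
Check: 599 · 853 = 510947.

853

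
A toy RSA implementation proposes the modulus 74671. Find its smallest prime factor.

74671 is odd.
Digit sum 25, not divisible by 3.
Ends in 1: not divisible by 5.
7: 74671 = 7·10667 + 2
11: 74671 = 11·6788 + 3
13: 74671 = 13·5743 + 12
17: 74671 = 17·4392 + 7
19: 74671 = 19·3930 + 1
23: 74671 = 23·3246 + 13
29: 74671 = 29·2574 + 25
31: 74671 = 31·2408 + 23
37: 74671 = 37·2018 + 5
41: 74671 = 41·1821 + 10
43: 74671 = 43·1736 + 23
47: 74671 = 47·1588 + 35
53: 74671 = 53·1408 + 47
59: 74671 = 59·1265 + 36
61: 74671 = 61·1224 + 7
67: 74671 = 67·1114 + 33
71: 74671 = 71·1051 + 50
73: 74671 = 73·1022 + 65
79: 74671 = 79·945 + 16
83: 74671 = 83·899 + 54
89: 74671 = 89·839

89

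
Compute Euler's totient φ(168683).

Factor: 168683 = 37 · 47 · 97.
φ(168683) = (37−1) · (47−1) · (97−1) = 36 · 46 · 96 = 158976.

158976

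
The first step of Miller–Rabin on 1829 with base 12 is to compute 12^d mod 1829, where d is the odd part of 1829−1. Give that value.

1829 − 1 = 1828 = 2^2 · 457, so d = 457.
12^1 ≡ 12 (mod 1829)
12^2 ≡ 12^2 = 144 ≡ 144 (mod 1829)
12^4 ≡ 144^2 = 20736 ≡ 617 (mod 1829)
12^8 ≡ 617^2 = 380689 ≡ 257 (mod 1829)
12^16 ≡ 257^2 = 66049 ≡ 205 (mod 1829)
12^32 ≡ 205^2 = 42025 ≡ 1787 (mod 1829)
12^64 ≡ 1787^2 = 3193369 ≡ 1764 (mod 1829)
12^128 ≡ 1764^2 = 3111696 ≡ 567 (mod 1829)
12^256 ≡ 567^2 = 321489 ≡ 1414 (mod 1829)
457 = 256 + 128 + 64 + 8 + 1 in binary powers of 2.
So 12^457 ≡ 1414 · 567 · 1764 · 257 · 12 ≡ 1543 (mod 1829).
Squaring chain: 1543 → 1320; never reaches −1, so base 12 is a Miller–Rabin witness that 1829 is composite.

1543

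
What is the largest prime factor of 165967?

165967 = 29 · 5723
5723 = 59 · 97
97 is prime.
So 165967 = 29 · 59 · 97; the largest prime factor is 97.

97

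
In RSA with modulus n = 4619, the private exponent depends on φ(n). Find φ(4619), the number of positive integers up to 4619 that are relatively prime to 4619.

Factor: 4619 = 31 · 149.
φ(4619) = (31−1) · (149−1) = 30 · 148 = 4440.

4440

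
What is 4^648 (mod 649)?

4^1 ≡ 4 (mod 649)
4^2 ≡ 4^2 = 16 ≡ 16 (mod 649)
4^4 ≡ 16^2 = 256 ≡ 256 (mod 649)
4^8 ≡ 256^2 = 65536 ≡ 636 (mod 649)
4^16 ≡ 636^2 = 404496 ≡ 169 (mod 649)
4^32 ≡ 169^2 = 28561 ≡ 5 (mod 649)
4^64 ≡ 5^2 = 25 ≡ 25 (mod 649)
4^128 ≡ 25^2 = 625 ≡ 625 (mod 649)
4^256 ≡ 625^2 = 390625 ≡ 576 (mod 649)
4^512 ≡ 576^2 = 331776 ≡ 137 (mod 649)
648 = 512 + 128 + 8 in binary powers of 2.
So 4^648 ≡ 137 · 625 · 636 ≡ 559 (mod 649).
Since 559 ≠ 1, base 4 is a Fermat witness: 649 is composite.

559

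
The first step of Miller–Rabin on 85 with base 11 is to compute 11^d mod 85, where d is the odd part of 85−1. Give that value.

85 − 1 = 84 = 2^2 · 21, so d = 21.
11^1 ≡ 11 (mod 85)
11^2 ≡ 11^2 = 121 ≡ 36 (mod 85)
11^4 ≡ 36^2 = 1296 ≡ 21 (mod 85)
11^8 ≡ 21^2 = 441 ≡ 16 (mod 85)
11^16 ≡ 16^2 = 256 ≡ 1 (mod 85)
21 = 16 + 4 + 1 in binary powers of 2.
So 11^21 ≡ 1 · 21 · 11 ≡ 61 (mod 85).
Squaring chain: 61 → 66; never reaches −1, so base 11 is a Miller–Rabin witness that 85 is composite.

61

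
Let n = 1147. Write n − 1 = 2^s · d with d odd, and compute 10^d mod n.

1000

1147 − 1 = 1146 = 2^1 · 573, so d = 573.
10^1 ≡ 10 (mod 1147)
10^2 ≡ 10^2 = 100 ≡ 100 (mod 1147)
10^4 ≡ 100^2 = 10000 ≡ 824 (mod 1147)
10^8 ≡ 824^2 = 678976 ≡ 1099 (mod 1147)
10^16 ≡ 1099^2 = 1207801 ≡ 10 (mod 1147)
10^32 ≡ 10^2 = 100 ≡ 100 (mod 1147)
10^64 ≡ 100^2 = 10000 ≡ 824 (mod 1147)
10^128 ≡ 824^2 = 678976 ≡ 1099 (mod 1147)
10^256 ≡ 1099^2 = 1207801 ≡ 10 (mod 1147)
10^512 ≡ 10^2 = 100 ≡ 100 (mod 1147)
573 = 512 + 32 + 16 + 8 + 4 + 1 in binary powers of 2.
So 10^573 ≡ 100 · 100 · 10 · 1099 · 824 · 10 ≡ 1000 (mod 1147).
Squaring chain: 1000; never reaches −1, so base 10 is a Miller–Rabin witness that 1147 is composite.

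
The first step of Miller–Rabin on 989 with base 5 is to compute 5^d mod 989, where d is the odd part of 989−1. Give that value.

989 − 1 = 988 = 2^2 · 247, so d = 247.
5^1 ≡ 5 (mod 989)
5^2 ≡ 5^2 = 25 ≡ 25 (mod 989)
5^4 ≡ 25^2 = 625 ≡ 625 (mod 989)
5^8 ≡ 625^2 = 390625 ≡ 959 (mod 989)
5^16 ≡ 959^2 = 919681 ≡ 900 (mod 989)
5^32 ≡ 900^2 = 810000 ≡ 9 (mod 989)
5^64 ≡ 9^2 = 81 ≡ 81 (mod 989)
5^128 ≡ 81^2 = 6561 ≡ 627 (mod 989)
247 = 128 + 64 + 32 + 16 + 4 + 2 + 1 in binary powers of 2.
So 5^247 ≡ 627 · 81 · 9 · 900 · 625 · 25 · 5 ≡ 89 (mod 989).
Squaring chain: 89 → 9; never reaches −1, so base 5 is a Miller–Rabin witness that 989 is composite.

89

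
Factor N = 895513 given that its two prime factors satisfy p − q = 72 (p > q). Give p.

Since p = q + 72, we have 895513 = q(q + 72), so q² + 72q − 895513 = 0.
Discriminant: 72² + 4·895513 = 5184 + 3582052 = 3587236; √3587236 = 1894.
q = (−72 + 1894)/2 = 911, and p = q + 72 = 983.
Check: 911 · 983 = 895513.

983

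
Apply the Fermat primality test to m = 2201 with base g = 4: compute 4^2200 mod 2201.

4^1 ≡ 4 (mod 2201)
4^2 ≡ 4^2 = 16 ≡ 16 (mod 2201)
4^4 ≡ 16^2 = 256 ≡ 256 (mod 2201)
4^8 ≡ 256^2 = 65536 ≡ 1707 (mod 2201)
4^16 ≡ 1707^2 = 2913849 ≡ 1926 (mod 2201)
4^32 ≡ 1926^2 = 3709476 ≡ 791 (mod 2201)
4^64 ≡ 791^2 = 625681 ≡ 597 (mod 2201)
4^128 ≡ 597^2 = 356409 ≡ 2048 (mod 2201)
4^256 ≡ 2048^2 = 4194304 ≡ 1399 (mod 2201)
4^512 ≡ 1399^2 = 1957201 ≡ 512 (mod 2201)
4^1024 ≡ 512^2 = 262144 ≡ 225 (mod 2201)
4^2048 ≡ 225^2 = 50625 ≡ 2 (mod 2201)
2200 = 2048 + 128 + 16 + 8 in binary powers of 2.
So 4^2200 ≡ 2 · 2048 · 1926 · 1707 ≡ 187 (mod 2201).
Since 187 ≠ 1, base 4 is a Fermat witness: 2201 is composite.

187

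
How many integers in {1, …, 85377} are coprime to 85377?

56240

Factor: 85377 = 3 · 149 · 191.
φ(85377) = (3−1) · (149−1) · (191−1) = 2 · 148 · 190 = 56240.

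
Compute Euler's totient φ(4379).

Factor: 4379 = 29 · 151.
φ(4379) = (29−1) · (151−1) = 28 · 150 = 4200.

4200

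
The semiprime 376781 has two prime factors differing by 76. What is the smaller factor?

Since p = q + 76, we have 376781 = q(q + 76), so q² + 76q − 376781 = 0.
Discriminant: 76² + 4·376781 = 5776 + 1507124 = 1512900; √1512900 = 1230.
q = (−76 + 1230)/2 = 577, and p = q + 76 = 653.
Check: 577 · 653 = 376781.

577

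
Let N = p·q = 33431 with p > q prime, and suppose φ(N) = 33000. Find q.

101

φ(n) = (p−1)(q−1) = n − (p+q) + 1, so p + q = 33431 − 33000 + 1 = 432.
p and q are the roots of t² − 432t + 33431 = 0.
Discriminant: 432² − 4·33431 = 186624 − 133724 = 52900; √52900 = 230.
q = (432 − 230)/2 = 101, p = (432 + 230)/2 = 331.
Check: 101 · 331 = 33431.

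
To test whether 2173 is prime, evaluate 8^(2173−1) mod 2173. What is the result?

346

8^1 ≡ 8 (mod 2173)
8^2 ≡ 8^2 = 64 ≡ 64 (mod 2173)
8^4 ≡ 64^2 = 4096 ≡ 1923 (mod 2173)
8^8 ≡ 1923^2 = 3697929 ≡ 1656 (mod 2173)
8^16 ≡ 1656^2 = 2742336 ≡ 10 (mod 2173)
8^32 ≡ 10^2 = 100 ≡ 100 (mod 2173)
8^64 ≡ 100^2 = 10000 ≡ 1308 (mod 2173)
8^128 ≡ 1308^2 = 1710864 ≡ 713 (mod 2173)
8^256 ≡ 713^2 = 508369 ≡ 2060 (mod 2173)
8^512 ≡ 2060^2 = 4243600 ≡ 1904 (mod 2173)
8^1024 ≡ 1904^2 = 3625216 ≡ 652 (mod 2173)
8^2048 ≡ 652^2 = 425104 ≡ 1369 (mod 2173)
2172 = 2048 + 64 + 32 + 16 + 8 + 4 in binary powers of 2.
So 8^2172 ≡ 1369 · 1308 · 100 · 10 · 1656 · 1923 ≡ 346 (mod 2173).
Since 346 ≠ 1, base 8 is a Fermat witness: 2173 is composite.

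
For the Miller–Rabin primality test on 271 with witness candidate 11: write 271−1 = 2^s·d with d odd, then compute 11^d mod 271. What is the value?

271 − 1 = 270 = 2^1 · 135, so d = 135.
11^1 ≡ 11 (mod 271)
11^2 ≡ 11^2 = 121 ≡ 121 (mod 271)
11^4 ≡ 121^2 = 14641 ≡ 7 (mod 271)
11^8 ≡ 7^2 = 49 ≡ 49 (mod 271)
11^16 ≡ 49^2 = 2401 ≡ 233 (mod 271)
11^32 ≡ 233^2 = 54289 ≡ 89 (mod 271)
11^64 ≡ 89^2 = 7921 ≡ 62 (mod 271)
11^128 ≡ 62^2 = 3844 ≡ 50 (mod 271)
135 = 128 + 4 + 2 + 1 in binary powers of 2.
So 11^135 ≡ 50 · 7 · 121 · 11 ≡ 1 (mod 271).
Since 11^d ≡ 1 (mod 271), base 11 does not prove 271 composite.

1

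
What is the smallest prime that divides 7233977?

7233977 is odd.
Digit sum 38, not divisible by 3.
Ends in 7: not divisible by 5.
7: 7233977 = 7·1033425 + 2
11: 7233977 = 11·657634 + 3
13: 7233977 = 13·556459 + 10
17: 7233977 = 17·425528 + 1
19: 7233977 = 19·380735 + 12
23: 7233977 = 23·314520 + 17
29: 7233977 = 29·249447 + 14
31: 7233977 = 31·233354 + 3
37: 7233977 = 37·195512 + 33
41: 7233977 = 41·176438 + 19
43: 7233977 = 43·168232 + 1
47: 7233977 = 47·153914 + 19
53: 7233977 = 53·136490 + 7
59: 7233977 = 59·122609 + 46
61: 7233977 = 61·118589 + 48
67: 7233977 = 67·107969 + 54
71: 7233977 = 71·101887

71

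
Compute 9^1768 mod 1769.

790

9^1 ≡ 9 (mod 1769)
9^2 ≡ 9^2 = 81 ≡ 81 (mod 1769)
9^4 ≡ 81^2 = 6561 ≡ 1254 (mod 1769)
9^8 ≡ 1254^2 = 1572516 ≡ 1644 (mod 1769)
9^16 ≡ 1644^2 = 2702736 ≡ 1473 (mod 1769)
9^32 ≡ 1473^2 = 2169729 ≡ 935 (mod 1769)
9^64 ≡ 935^2 = 874225 ≡ 339 (mod 1769)
9^128 ≡ 339^2 = 114921 ≡ 1705 (mod 1769)
9^256 ≡ 1705^2 = 2907025 ≡ 558 (mod 1769)
9^512 ≡ 558^2 = 311364 ≡ 20 (mod 1769)
9^1024 ≡ 20^2 = 400 ≡ 400 (mod 1769)
1768 = 1024 + 512 + 128 + 64 + 32 + 8 in binary powers of 2.
So 9^1768 ≡ 400 · 20 · 1705 · 339 · 935 · 1644 ≡ 790 (mod 1769).
Since 790 ≠ 1, base 9 is a Fermat witness: 1769 is composite.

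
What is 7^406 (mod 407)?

7^1 ≡ 7 (mod 407)
7^2 ≡ 7^2 = 49 ≡ 49 (mod 407)
7^4 ≡ 49^2 = 2401 ≡ 366 (mod 407)
7^8 ≡ 366^2 = 133956 ≡ 53 (mod 407)
7^16 ≡ 53^2 = 2809 ≡ 367 (mod 407)
7^32 ≡ 367^2 = 134689 ≡ 379 (mod 407)
7^64 ≡ 379^2 = 143641 ≡ 377 (mod 407)
7^128 ≡ 377^2 = 142129 ≡ 86 (mod 407)
7^256 ≡ 86^2 = 7396 ≡ 70 (mod 407)
406 = 256 + 128 + 16 + 4 + 2 in binary powers of 2.
So 7^406 ≡ 70 · 86 · 367 · 366 · 49 ≡ 81 (mod 407).
Since 81 ≠ 1, base 7 is a Fermat witness: 407 is composite.

81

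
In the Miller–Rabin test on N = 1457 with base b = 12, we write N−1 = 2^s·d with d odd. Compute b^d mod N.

1457 − 1 = 1456 = 2^4 · 91, so d = 91.
12^1 ≡ 12 (mod 1457)
12^2 ≡ 12^2 = 144 ≡ 144 (mod 1457)
12^4 ≡ 144^2 = 20736 ≡ 338 (mod 1457)
12^8 ≡ 338^2 = 114244 ≡ 598 (mod 1457)
12^16 ≡ 598^2 = 357604 ≡ 639 (mod 1457)
12^32 ≡ 639^2 = 408321 ≡ 361 (mod 1457)
12^64 ≡ 361^2 = 130321 ≡ 648 (mod 1457)
91 = 64 + 16 + 8 + 2 + 1 in binary powers of 2.
So 12^91 ≡ 648 · 639 · 598 · 144 · 12 ≡ 756 (mod 1457).
Squaring chain: 756 → 392 → 679 → 629; never reaches −1, so base 12 is a Miller–Rabin witness that 1457 is composite.

756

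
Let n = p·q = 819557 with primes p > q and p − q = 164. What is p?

Since p = q + 164, we have 819557 = q(q + 164), so q² + 164q − 819557 = 0.
Discriminant: 164² + 4·819557 = 26896 + 3278228 = 3305124; √3305124 = 1818.
q = (−164 + 1818)/2 = 827, and p = q + 164 = 991.
Check: 827 · 991 = 819557.

991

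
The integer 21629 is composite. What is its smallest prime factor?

21629 is odd.
Digit sum 20, not divisible by 3.
Ends in 9: not divisible by 5.
7: 21629 = 7·3089 + 6
11: 21629 = 11·1966 + 3
13: 21629 = 13·1663 + 10
17: 21629 = 17·1272 + 5
19: 21629 = 19·1138 + 7
23: 21629 = 23·940 + 9
29: 21629 = 29·745 + 24
31: 21629 = 31·697 + 22
37: 21629 = 37·584 + 21
41: 21629 = 41·527 + 22
43: 21629 = 43·503

43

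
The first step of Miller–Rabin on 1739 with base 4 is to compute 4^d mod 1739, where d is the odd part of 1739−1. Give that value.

1283

1739 − 1 = 1738 = 2^1 · 869, so d = 869.
4^1 ≡ 4 (mod 1739)
4^2 ≡ 4^2 = 16 ≡ 16 (mod 1739)
4^4 ≡ 16^2 = 256 ≡ 256 (mod 1739)
4^8 ≡ 256^2 = 65536 ≡ 1193 (mod 1739)
4^16 ≡ 1193^2 = 1423249 ≡ 747 (mod 1739)
4^32 ≡ 747^2 = 558009 ≡ 1529 (mod 1739)
4^64 ≡ 1529^2 = 2337841 ≡ 625 (mod 1739)
4^128 ≡ 625^2 = 390625 ≡ 1089 (mod 1739)
4^256 ≡ 1089^2 = 1185921 ≡ 1662 (mod 1739)
4^512 ≡ 1662^2 = 2762244 ≡ 712 (mod 1739)
869 = 512 + 256 + 64 + 32 + 4 + 1 in binary powers of 2.
So 4^869 ≡ 712 · 1662 · 625 · 1529 · 256 · 4 ≡ 1283 (mod 1739).
Squaring chain: 1283; never reaches −1, so base 4 is a Miller–Rabin witness that 1739 is composite.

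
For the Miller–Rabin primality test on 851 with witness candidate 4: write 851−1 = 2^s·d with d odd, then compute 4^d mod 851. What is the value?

169

851 − 1 = 850 = 2^1 · 425, so d = 425.
4^1 ≡ 4 (mod 851)
4^2 ≡ 4^2 = 16 ≡ 16 (mod 851)
4^4 ≡ 16^2 = 256 ≡ 256 (mod 851)
4^8 ≡ 256^2 = 65536 ≡ 9 (mod 851)
4^16 ≡ 9^2 = 81 ≡ 81 (mod 851)
4^32 ≡ 81^2 = 6561 ≡ 604 (mod 851)
4^64 ≡ 604^2 = 364816 ≡ 588 (mod 851)
4^128 ≡ 588^2 = 345744 ≡ 238 (mod 851)
4^256 ≡ 238^2 = 56644 ≡ 478 (mod 851)
425 = 256 + 128 + 32 + 8 + 1 in binary powers of 2.
So 4^425 ≡ 478 · 238 · 604 · 9 · 4 ≡ 169 (mod 851).
Squaring chain: 169; never reaches −1, so base 4 is a Miller–Rabin witness that 851 is composite.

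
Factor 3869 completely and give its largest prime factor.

73

3869 = 53 · 73
73 is prime.
So 3869 = 53 · 73; the largest prime factor is 73.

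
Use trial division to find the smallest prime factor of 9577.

61

9577 is odd.
Digit sum 28, not divisible by 3.
Ends in 7: not divisible by 5.
7: 9577 = 7·1368 + 1
11: 9577 = 11·870 + 7
13: 9577 = 13·736 + 9
17: 9577 = 17·563 + 6
19: 9577 = 19·504 + 1
23: 9577 = 23·416 + 9
29: 9577 = 29·330 + 7
31: 9577 = 31·308 + 29
37: 9577 = 37·258 + 31
41: 9577 = 41·233 + 24
43: 9577 = 43·222 + 31
47: 9577 = 47·203 + 36
53: 9577 = 53·180 + 37
59: 9577 = 59·162 + 19
61: 9577 = 61·157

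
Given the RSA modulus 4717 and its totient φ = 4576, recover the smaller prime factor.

φ(n) = (p−1)(q−1) = n − (p+q) + 1, so p + q = 4717 − 4576 + 1 = 142.
p and q are the roots of t² − 142t + 4717 = 0.
Discriminant: 142² − 4·4717 = 20164 − 18868 = 1296; √1296 = 36.
q = (142 − 36)/2 = 53, p = (142 + 36)/2 = 89.
Check: 53 · 89 = 4717.

53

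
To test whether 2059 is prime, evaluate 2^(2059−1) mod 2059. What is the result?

289

2^1 ≡ 2 (mod 2059)
2^2 ≡ 2^2 = 4 ≡ 4 (mod 2059)
2^4 ≡ 4^2 = 16 ≡ 16 (mod 2059)
2^8 ≡ 16^2 = 256 ≡ 256 (mod 2059)
2^16 ≡ 256^2 = 65536 ≡ 1707 (mod 2059)
2^32 ≡ 1707^2 = 2913849 ≡ 364 (mod 2059)
2^64 ≡ 364^2 = 132496 ≡ 720 (mod 2059)
2^128 ≡ 720^2 = 518400 ≡ 1591 (mod 2059)
2^256 ≡ 1591^2 = 2531281 ≡ 770 (mod 2059)
2^512 ≡ 770^2 = 592900 ≡ 1967 (mod 2059)
2^1024 ≡ 1967^2 = 3869089 ≡ 228 (mod 2059)
2^2048 ≡ 228^2 = 51984 ≡ 509 (mod 2059)
2058 = 2048 + 8 + 2 in binary powers of 2.
So 2^2058 ≡ 509 · 256 · 4 ≡ 289 (mod 2059).
Since 289 ≠ 1, base 2 is a Fermat witness: 2059 is composite.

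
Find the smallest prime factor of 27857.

27857 is odd.
Digit sum 29, not divisible by 3.
Ends in 7: not divisible by 5.
7: 27857 = 7·3979 + 4
11: 27857 = 11·2532 + 5
13: 27857 = 13·2142 + 11
17: 27857 = 17·1638 + 11
19: 27857 = 19·1466 + 3
23: 27857 = 23·1211 + 4
29: 27857 = 29·960 + 17
31: 27857 = 31·898 + 19
37: 27857 = 37·752 + 33
41: 27857 = 41·679 + 18
43: 27857 = 43·647 + 36
47: 27857 = 47·592 + 33
53: 27857 = 53·525 + 32
59: 27857 = 59·472 + 9
61: 27857 = 61·456 + 41
67: 27857 = 67·415 + 52
71: 27857 = 71·392 + 25
73: 27857 = 73·381 + 44
79: 27857 = 79·352 + 49
83: 27857 = 83·335 + 52
89: 27857 = 89·313

89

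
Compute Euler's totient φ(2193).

Factor: 2193 = 3 · 17 · 43.
φ(2193) = (3−1) · (17−1) · (43−1) = 2 · 16 · 42 = 1344.

1344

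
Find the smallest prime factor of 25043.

79

25043 is odd.
Digit sum 14, not divisible by 3.
Ends in 3: not divisible by 5.
7: 25043 = 7·3577 + 4
11: 25043 = 11·2276 + 7
13: 25043 = 13·1926 + 5
17: 25043 = 17·1473 + 2
19: 25043 = 19·1318 + 1
23: 25043 = 23·1088 + 19
29: 25043 = 29·863 + 16
31: 25043 = 31·807 + 26
37: 25043 = 37·676 + 31
41: 25043 = 41·610 + 33
43: 25043 = 43·582 + 17
47: 25043 = 47·532 + 39
53: 25043 = 53·472 + 27
59: 25043 = 59·424 + 27
61: 25043 = 61·410 + 33
67: 25043 = 67·373 + 52
71: 25043 = 71·352 + 51
73: 25043 = 73·343 + 4
79: 25043 = 79·317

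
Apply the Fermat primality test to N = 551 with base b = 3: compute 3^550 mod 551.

3^1 ≡ 3 (mod 551)
3^2 ≡ 3^2 = 9 ≡ 9 (mod 551)
3^4 ≡ 9^2 = 81 ≡ 81 (mod 551)
3^8 ≡ 81^2 = 6561 ≡ 500 (mod 551)
3^16 ≡ 500^2 = 250000 ≡ 397 (mod 551)
3^32 ≡ 397^2 = 157609 ≡ 23 (mod 551)
3^64 ≡ 23^2 = 529 ≡ 529 (mod 551)
3^128 ≡ 529^2 = 279841 ≡ 484 (mod 551)
3^256 ≡ 484^2 = 234256 ≡ 81 (mod 551)
3^512 ≡ 81^2 = 6561 ≡ 500 (mod 551)
550 = 512 + 32 + 4 + 2 in binary powers of 2.
So 3^550 ≡ 500 · 23 · 81 · 9 ≡ 35 (mod 551).
Since 35 ≠ 1, base 3 is a Fermat witness: 551 is composite.

35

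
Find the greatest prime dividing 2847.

73

2847 = 3 · 949
949 = 13 · 73
73 is prime.
So 2847 = 3 · 13 · 73; the largest prime factor is 73.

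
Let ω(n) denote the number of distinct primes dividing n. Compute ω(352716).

6

352716 = 2^2 · 88179
88179 = 3 · 29393
29393 = 7 · 4199
4199 = 13 · 323
323 = 17 · 19
352716 = 2^2 · 3 · 7 · 13 · 17 · 19, which has 6 distinct prime factors.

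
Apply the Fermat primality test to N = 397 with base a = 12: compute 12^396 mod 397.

12^1 ≡ 12 (mod 397)
12^2 ≡ 12^2 = 144 ≡ 144 (mod 397)
12^4 ≡ 144^2 = 20736 ≡ 92 (mod 397)
12^8 ≡ 92^2 = 8464 ≡ 127 (mod 397)
12^16 ≡ 127^2 = 16129 ≡ 249 (mod 397)
12^32 ≡ 249^2 = 62001 ≡ 69 (mod 397)
12^64 ≡ 69^2 = 4761 ≡ 394 (mod 397)
12^128 ≡ 394^2 = 155236 ≡ 9 (mod 397)
12^256 ≡ 9^2 = 81 ≡ 81 (mod 397)
396 = 256 + 128 + 8 + 4 in binary powers of 2.
So 12^396 ≡ 81 · 9 · 127 · 92 ≡ 1 (mod 397).
Since the result is 1, base 12 gives no evidence that 397 is composite.

1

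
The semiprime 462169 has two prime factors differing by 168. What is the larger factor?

Since p = q + 168, we have 462169 = q(q + 168), so q² + 168q − 462169 = 0.
Discriminant: 168² + 4·462169 = 28224 + 1848676 = 1876900; √1876900 = 1370.
q = (−168 + 1370)/2 = 601, and p = q + 168 = 769.
Check: 601 · 769 = 462169.

769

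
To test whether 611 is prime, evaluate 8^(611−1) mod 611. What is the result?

8^1 ≡ 8 (mod 611)
8^2 ≡ 8^2 = 64 ≡ 64 (mod 611)
8^4 ≡ 64^2 = 4096 ≡ 430 (mod 611)
8^8 ≡ 430^2 = 184900 ≡ 378 (mod 611)
8^16 ≡ 378^2 = 142884 ≡ 521 (mod 611)
8^32 ≡ 521^2 = 271441 ≡ 157 (mod 611)
8^64 ≡ 157^2 = 24649 ≡ 209 (mod 611)
8^128 ≡ 209^2 = 43681 ≡ 300 (mod 611)
8^256 ≡ 300^2 = 90000 ≡ 183 (mod 611)
8^512 ≡ 183^2 = 33489 ≡ 495 (mod 611)
610 = 512 + 64 + 32 + 2 in binary powers of 2.
So 8^610 ≡ 495 · 209 · 157 · 64 ≡ 155 (mod 611).
Since 155 ≠ 1, base 8 is a Fermat witness: 611 is composite.

155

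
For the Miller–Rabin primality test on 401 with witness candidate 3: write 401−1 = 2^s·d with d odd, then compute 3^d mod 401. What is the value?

401 − 1 = 400 = 2^4 · 25, so d = 25.
3^1 ≡ 3 (mod 401)
3^2 ≡ 3^2 = 9 ≡ 9 (mod 401)
3^4 ≡ 9^2 = 81 ≡ 81 (mod 401)
3^8 ≡ 81^2 = 6561 ≡ 145 (mod 401)
3^16 ≡ 145^2 = 21025 ≡ 173 (mod 401)
25 = 16 + 8 + 1 in binary powers of 2.
So 3^25 ≡ 173 · 145 · 3 ≡ 268 (mod 401).
Squaring chain: 268 → 45 → 20 → 400; reaches −1, so base 3 does not prove 401 composite.

268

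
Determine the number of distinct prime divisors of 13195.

13195 = 5 · 2639
2639 = 7 · 377
377 = 13 · 29
13195 = 5 · 7 · 13 · 29, which has 4 distinct prime factors.

4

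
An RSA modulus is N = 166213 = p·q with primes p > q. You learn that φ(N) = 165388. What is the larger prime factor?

479

φ(n) = (p−1)(q−1) = n − (p+q) + 1, so p + q = 166213 − 165388 + 1 = 826.
p and q are the roots of t² − 826t + 166213 = 0.
Discriminant: 826² − 4·166213 = 682276 − 664852 = 17424; √17424 = 132.
q = (826 − 132)/2 = 347, p = (826 + 132)/2 = 479.
Check: 347 · 479 = 166213.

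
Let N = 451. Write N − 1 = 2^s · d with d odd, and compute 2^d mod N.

451 − 1 = 450 = 2^1 · 225, so d = 225.
2^1 ≡ 2 (mod 451)
2^2 ≡ 2^2 = 4 ≡ 4 (mod 451)
2^4 ≡ 4^2 = 16 ≡ 16 (mod 451)
2^8 ≡ 16^2 = 256 ≡ 256 (mod 451)
2^16 ≡ 256^2 = 65536 ≡ 141 (mod 451)
2^32 ≡ 141^2 = 19881 ≡ 37 (mod 451)
2^64 ≡ 37^2 = 1369 ≡ 16 (mod 451)
2^128 ≡ 16^2 = 256 ≡ 256 (mod 451)
225 = 128 + 64 + 32 + 1 in binary powers of 2.
So 2^225 ≡ 256 · 16 · 37 · 2 ≡ 32 (mod 451).
Squaring chain: 32; never reaches −1, so base 2 is a Miller–Rabin witness that 451 is composite.

32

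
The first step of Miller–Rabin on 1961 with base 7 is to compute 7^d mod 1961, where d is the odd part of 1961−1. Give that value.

1418

1961 − 1 = 1960 = 2^3 · 245, so d = 245.
7^1 ≡ 7 (mod 1961)
7^2 ≡ 7^2 = 49 ≡ 49 (mod 1961)
7^4 ≡ 49^2 = 2401 ≡ 440 (mod 1961)
7^8 ≡ 440^2 = 193600 ≡ 1422 (mod 1961)
7^16 ≡ 1422^2 = 2022084 ≡ 293 (mod 1961)
7^32 ≡ 293^2 = 85849 ≡ 1526 (mod 1961)
7^64 ≡ 1526^2 = 2328676 ≡ 969 (mod 1961)
7^128 ≡ 969^2 = 938961 ≡ 1603 (mod 1961)
245 = 128 + 64 + 32 + 16 + 4 + 1 in binary powers of 2.
So 7^245 ≡ 1603 · 969 · 1526 · 293 · 440 · 7 ≡ 1418 (mod 1961).
Squaring chain: 1418 → 699 → 312; never reaches −1, so base 7 is a Miller–Rabin witness that 1961 is composite.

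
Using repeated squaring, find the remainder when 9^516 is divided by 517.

383

9^1 ≡ 9 (mod 517)
9^2 ≡ 9^2 = 81 ≡ 81 (mod 517)
9^4 ≡ 81^2 = 6561 ≡ 357 (mod 517)
9^8 ≡ 357^2 = 127449 ≡ 267 (mod 517)
9^16 ≡ 267^2 = 71289 ≡ 460 (mod 517)
9^32 ≡ 460^2 = 211600 ≡ 147 (mod 517)
9^64 ≡ 147^2 = 21609 ≡ 412 (mod 517)
9^128 ≡ 412^2 = 169744 ≡ 168 (mod 517)
9^256 ≡ 168^2 = 28224 ≡ 306 (mod 517)
9^512 ≡ 306^2 = 93636 ≡ 59 (mod 517)
516 = 512 + 4 in binary powers of 2.
So 9^516 ≡ 59 · 357 ≡ 383 (mod 517).
Since 383 ≠ 1, base 9 is a Fermat witness: 517 is composite.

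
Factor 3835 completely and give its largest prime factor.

3835 = 5 · 767
767 = 13 · 59
59 is prime.
So 3835 = 5 · 13 · 59; the largest prime factor is 59.

59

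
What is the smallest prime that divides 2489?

19

2489 is odd.
Digit sum 23, not divisible by 3.
Ends in 9: not divisible by 5.
7: 2489 = 7·355 + 4
11: 2489 = 11·226 + 3
13: 2489 = 13·191 + 6
17: 2489 = 17·146 + 7
19: 2489 = 19·131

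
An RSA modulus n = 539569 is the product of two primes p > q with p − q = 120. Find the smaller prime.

Since p = q + 120, we have 539569 = q(q + 120), so q² + 120q − 539569 = 0.
Discriminant: 120² + 4·539569 = 14400 + 2158276 = 2172676; √2172676 = 1474.
q = (−120 + 1474)/2 = 677, and p = q + 120 = 797.
Check: 677 · 797 = 539569.

677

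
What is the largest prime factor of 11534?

11534 = 2 · 5767
5767 = 73 · 79
79 is prime.
So 11534 = 2 · 73 · 79; the largest prime factor is 79.

79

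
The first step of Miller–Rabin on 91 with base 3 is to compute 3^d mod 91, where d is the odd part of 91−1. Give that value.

91 − 1 = 90 = 2^1 · 45, so d = 45.
3^1 ≡ 3 (mod 91)
3^2 ≡ 3^2 = 9 ≡ 9 (mod 91)
3^4 ≡ 9^2 = 81 ≡ 81 (mod 91)
3^8 ≡ 81^2 = 6561 ≡ 9 (mod 91)
3^16 ≡ 9^2 = 81 ≡ 81 (mod 91)
3^32 ≡ 81^2 = 6561 ≡ 9 (mod 91)
45 = 32 + 8 + 4 + 1 in binary powers of 2.
So 3^45 ≡ 9 · 9 · 81 · 3 ≡ 27 (mod 91).
Squaring chain: 27; never reaches −1, so base 3 is a Miller–Rabin witness that 91 is composite.

27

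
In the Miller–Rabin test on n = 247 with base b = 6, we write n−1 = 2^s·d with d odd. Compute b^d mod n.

247 − 1 = 246 = 2^1 · 123, so d = 123.
6^1 ≡ 6 (mod 247)
6^2 ≡ 6^2 = 36 ≡ 36 (mod 247)
6^4 ≡ 36^2 = 1296 ≡ 61 (mod 247)
6^8 ≡ 61^2 = 3721 ≡ 16 (mod 247)
6^16 ≡ 16^2 = 256 ≡ 9 (mod 247)
6^32 ≡ 9^2 = 81 ≡ 81 (mod 247)
6^64 ≡ 81^2 = 6561 ≡ 139 (mod 247)
123 = 64 + 32 + 16 + 8 + 2 + 1 in binary powers of 2.
So 6^123 ≡ 139 · 81 · 9 · 16 · 36 · 6 ≡ 125 (mod 247).
Squaring chain: 125; never reaches −1, so base 6 is a Miller–Rabin witness that 247 is composite.

125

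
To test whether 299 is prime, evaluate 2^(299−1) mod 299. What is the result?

2^1 ≡ 2 (mod 299)
2^2 ≡ 2^2 = 4 ≡ 4 (mod 299)
2^4 ≡ 4^2 = 16 ≡ 16 (mod 299)
2^8 ≡ 16^2 = 256 ≡ 256 (mod 299)
2^16 ≡ 256^2 = 65536 ≡ 55 (mod 299)
2^32 ≡ 55^2 = 3025 ≡ 35 (mod 299)
2^64 ≡ 35^2 = 1225 ≡ 29 (mod 299)
2^128 ≡ 29^2 = 841 ≡ 243 (mod 299)
2^256 ≡ 243^2 = 59049 ≡ 146 (mod 299)
298 = 256 + 32 + 8 + 2 in binary powers of 2.
So 2^298 ≡ 146 · 35 · 256 · 4 ≡ 140 (mod 299).
Since 140 ≠ 1, base 2 is a Fermat witness: 299 is composite.

140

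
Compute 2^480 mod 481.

248

2^1 ≡ 2 (mod 481)
2^2 ≡ 2^2 = 4 ≡ 4 (mod 481)
2^4 ≡ 4^2 = 16 ≡ 16 (mod 481)
2^8 ≡ 16^2 = 256 ≡ 256 (mod 481)
2^16 ≡ 256^2 = 65536 ≡ 120 (mod 481)
2^32 ≡ 120^2 = 14400 ≡ 451 (mod 481)
2^64 ≡ 451^2 = 203401 ≡ 419 (mod 481)
2^128 ≡ 419^2 = 175561 ≡ 477 (mod 481)
2^256 ≡ 477^2 = 227529 ≡ 16 (mod 481)
480 = 256 + 128 + 64 + 32 in binary powers of 2.
So 2^480 ≡ 16 · 477 · 419 · 451 ≡ 248 (mod 481).
Since 248 ≠ 1, base 2 is a Fermat witness: 481 is composite.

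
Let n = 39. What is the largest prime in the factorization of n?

39 = 3 · 13
13 is prime.
So 39 = 3 · 13; the largest prime factor is 13.

13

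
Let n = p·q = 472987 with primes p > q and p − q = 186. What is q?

601

Since p = q + 186, we have 472987 = q(q + 186), so q² + 186q − 472987 = 0.
Discriminant: 186² + 4·472987 = 34596 + 1891948 = 1926544; √1926544 = 1388.
q = (−186 + 1388)/2 = 601, and p = q + 186 = 787.
Check: 601 · 787 = 472987.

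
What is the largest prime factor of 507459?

507459 = 3 · 169153
169153 = 47 · 3599
3599 = 59 · 61
61 is prime.
So 507459 = 3 · 47 · 59 · 61; the largest prime factor is 61.

61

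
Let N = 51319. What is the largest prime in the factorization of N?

51319 = 19 · 2701
2701 = 37 · 73
73 is prime.
So 51319 = 19 · 37 · 73; the largest prime factor is 73.

73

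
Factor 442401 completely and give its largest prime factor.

71

442401 = 3 · 147467
147467 = 31 · 4757
4757 = 67 · 71
71 is prime.
So 442401 = 3 · 31 · 67 · 71; the largest prime factor is 71.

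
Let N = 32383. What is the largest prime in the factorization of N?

32383 = 13 · 2491
2491 = 47 · 53
53 is prime.
So 32383 = 13 · 47 · 53; the largest prime factor is 53.

53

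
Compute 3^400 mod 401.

1

3^1 ≡ 3 (mod 401)
3^2 ≡ 3^2 = 9 ≡ 9 (mod 401)
3^4 ≡ 9^2 = 81 ≡ 81 (mod 401)
3^8 ≡ 81^2 = 6561 ≡ 145 (mod 401)
3^16 ≡ 145^2 = 21025 ≡ 173 (mod 401)
3^32 ≡ 173^2 = 29929 ≡ 255 (mod 401)
3^64 ≡ 255^2 = 65025 ≡ 63 (mod 401)
3^128 ≡ 63^2 = 3969 ≡ 360 (mod 401)
3^256 ≡ 360^2 = 129600 ≡ 77 (mod 401)
400 = 256 + 128 + 16 in binary powers of 2.
So 3^400 ≡ 77 · 360 · 173 ≡ 1 (mod 401).
Since the result is 1, base 3 gives no evidence that 401 is composite.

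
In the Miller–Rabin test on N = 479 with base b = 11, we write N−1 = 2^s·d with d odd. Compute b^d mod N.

479 − 1 = 478 = 2^1 · 239, so d = 239.
11^1 ≡ 11 (mod 479)
11^2 ≡ 11^2 = 121 ≡ 121 (mod 479)
11^4 ≡ 121^2 = 14641 ≡ 271 (mod 479)
11^8 ≡ 271^2 = 73441 ≡ 154 (mod 479)
11^16 ≡ 154^2 = 23716 ≡ 245 (mod 479)
11^32 ≡ 245^2 = 60025 ≡ 150 (mod 479)
11^64 ≡ 150^2 = 22500 ≡ 466 (mod 479)
11^128 ≡ 466^2 = 217156 ≡ 169 (mod 479)
239 = 128 + 64 + 32 + 8 + 4 + 2 + 1 in binary powers of 2.
So 11^239 ≡ 169 · 466 · 150 · 154 · 271 · 121 · 11 ≡ 1 (mod 479).
Since 11^d ≡ 1 (mod 479), base 11 does not prove 479 composite.

1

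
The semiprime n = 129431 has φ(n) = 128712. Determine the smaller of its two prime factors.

φ(n) = (p−1)(q−1) = n − (p+q) + 1, so p + q = 129431 − 128712 + 1 = 720.
p and q are the roots of t² − 720t + 129431 = 0.
Discriminant: 720² − 4·129431 = 518400 − 517724 = 676; √676 = 26.
q = (720 − 26)/2 = 347, p = (720 + 26)/2 = 373.
Check: 347 · 373 = 129431.

347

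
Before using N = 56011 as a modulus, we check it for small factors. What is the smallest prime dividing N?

56011 is odd.
Digit sum 13, not divisible by 3.
Ends in 1: not divisible by 5.
7: 56011 = 7·8001 + 4
11: 56011 = 11·5091 + 10
13: 56011 = 13·4308 + 7
17: 56011 = 17·3294 + 13
19: 56011 = 19·2947 + 18
23: 56011 = 23·2435 + 6
29: 56011 = 29·1931 + 12
31: 56011 = 31·1806 + 25
37: 56011 = 37·1513 + 30
41: 56011 = 41·1366 + 5
43: 56011 = 43·1302 + 25
47: 56011 = 47·1191 + 34
53: 56011 = 53·1056 + 43
59: 56011 = 59·949 + 20
61: 56011 = 61·918 + 13
67: 56011 = 67·835 + 66
71: 56011 = 71·788 + 63
73: 56011 = 73·767 + 20
79: 56011 = 79·709

79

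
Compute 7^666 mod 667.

7^1 ≡ 7 (mod 667)
7^2 ≡ 7^2 = 49 ≡ 49 (mod 667)
7^4 ≡ 49^2 = 2401 ≡ 400 (mod 667)
7^8 ≡ 400^2 = 160000 ≡ 587 (mod 667)
7^16 ≡ 587^2 = 344569 ≡ 397 (mod 667)
7^32 ≡ 397^2 = 157609 ≡ 197 (mod 667)
7^64 ≡ 197^2 = 38809 ≡ 123 (mod 667)
7^128 ≡ 123^2 = 15129 ≡ 455 (mod 667)
7^256 ≡ 455^2 = 207025 ≡ 255 (mod 667)
7^512 ≡ 255^2 = 65025 ≡ 326 (mod 667)
666 = 512 + 128 + 16 + 8 + 2 in binary powers of 2.
So 7^666 ≡ 326 · 455 · 397 · 587 · 49 ≡ 326 (mod 667).
Since 326 ≠ 1, base 7 is a Fermat witness: 667 is composite.

326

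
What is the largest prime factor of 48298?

41

48298 = 2 · 24149
24149 = 19 · 1271
1271 = 31 · 41
41 is prime.
So 48298 = 2 · 19 · 31 · 41; the largest prime factor is 41.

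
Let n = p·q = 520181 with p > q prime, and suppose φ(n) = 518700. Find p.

φ(n) = (p−1)(q−1) = n − (p+q) + 1, so p + q = 520181 − 518700 + 1 = 1482.
p and q are the roots of t² − 1482t + 520181 = 0.
Discriminant: 1482² − 4·520181 = 2196324 − 2080724 = 115600; √115600 = 340.
q = (1482 − 340)/2 = 571, p = (1482 + 340)/2 = 911.
Check: 571 · 911 = 520181.

911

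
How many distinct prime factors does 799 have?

799 = 17 · 47
799 = 17 · 47, which has 2 distinct prime factors.

2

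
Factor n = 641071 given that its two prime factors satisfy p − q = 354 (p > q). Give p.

Since p = q + 354, we have 641071 = q(q + 354), so q² + 354q − 641071 = 0.
Discriminant: 354² + 4·641071 = 125316 + 2564284 = 2689600; √2689600 = 1640.
q = (−354 + 1640)/2 = 643, and p = q + 354 = 997.
Check: 643 · 997 = 641071.

997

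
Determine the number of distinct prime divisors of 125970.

125970 = 2 · 62985
62985 = 3 · 20995
20995 = 5 · 4199
4199 = 13 · 323
323 = 17 · 19
125970 = 2 · 3 · 5 · 13 · 17 · 19, which has 6 distinct prime factors.

6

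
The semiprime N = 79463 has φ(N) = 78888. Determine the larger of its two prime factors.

φ(n) = (p−1)(q−1) = n − (p+q) + 1, so p + q = 79463 − 78888 + 1 = 576.
p and q are the roots of t² − 576t + 79463 = 0.
Discriminant: 576² − 4·79463 = 331776 − 317852 = 13924; √13924 = 118.
q = (576 − 118)/2 = 229, p = (576 + 118)/2 = 347.
Check: 229 · 347 = 79463.

347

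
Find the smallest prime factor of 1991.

1991 is odd.
Digit sum 20, not divisible by 3.
Ends in 1: not divisible by 5.
7: 1991 = 7·284 + 3
11: 1991 = 11·181

11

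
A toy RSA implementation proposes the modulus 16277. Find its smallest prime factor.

16277 is odd.
Digit sum 23, not divisible by 3.
Ends in 7: not divisible by 5.
7: 16277 = 7·2325 + 2
11: 16277 = 11·1479 + 8
13: 16277 = 13·1252 + 1
17: 16277 = 17·957 + 8
19: 16277 = 19·856 + 13
23: 16277 = 23·707 + 16
29: 16277 = 29·561 + 8
31: 16277 = 31·525 + 2
37: 16277 = 37·439 + 34
41: 16277 = 41·397

41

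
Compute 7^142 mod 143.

7^1 ≡ 7 (mod 143)
7^2 ≡ 7^2 = 49 ≡ 49 (mod 143)
7^4 ≡ 49^2 = 2401 ≡ 113 (mod 143)
7^8 ≡ 113^2 = 12769 ≡ 42 (mod 143)
7^16 ≡ 42^2 = 1764 ≡ 48 (mod 143)
7^32 ≡ 48^2 = 2304 ≡ 16 (mod 143)
7^64 ≡ 16^2 = 256 ≡ 113 (mod 143)
7^128 ≡ 113^2 = 12769 ≡ 42 (mod 143)
142 = 128 + 8 + 4 + 2 in binary powers of 2.
So 7^142 ≡ 42 · 42 · 113 · 49 ≡ 82 (mod 143).
Since 82 ≠ 1, base 7 is a Fermat witness: 143 is composite.

82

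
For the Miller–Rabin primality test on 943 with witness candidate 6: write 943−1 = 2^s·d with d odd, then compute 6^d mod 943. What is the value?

177

943 − 1 = 942 = 2^1 · 471, so d = 471.
6^1 ≡ 6 (mod 943)
6^2 ≡ 6^2 = 36 ≡ 36 (mod 943)
6^4 ≡ 36^2 = 1296 ≡ 353 (mod 943)
6^8 ≡ 353^2 = 124609 ≡ 133 (mod 943)
6^16 ≡ 133^2 = 17689 ≡ 715 (mod 943)
6^32 ≡ 715^2 = 511225 ≡ 119 (mod 943)
6^64 ≡ 119^2 = 14161 ≡ 16 (mod 943)
6^128 ≡ 16^2 = 256 ≡ 256 (mod 943)
6^256 ≡ 256^2 = 65536 ≡ 469 (mod 943)
471 = 256 + 128 + 64 + 16 + 4 + 2 + 1 in binary powers of 2.
So 6^471 ≡ 469 · 256 · 16 · 715 · 353 · 36 · 6 ≡ 177 (mod 943).
Squaring chain: 177; never reaches −1, so base 6 is a Miller–Rabin witness that 943 is composite.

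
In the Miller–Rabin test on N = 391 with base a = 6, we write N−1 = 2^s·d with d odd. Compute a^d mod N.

391 − 1 = 390 = 2^1 · 195, so d = 195.
6^1 ≡ 6 (mod 391)
6^2 ≡ 6^2 = 36 ≡ 36 (mod 391)
6^4 ≡ 36^2 = 1296 ≡ 123 (mod 391)
6^8 ≡ 123^2 = 15129 ≡ 271 (mod 391)
6^16 ≡ 271^2 = 73441 ≡ 324 (mod 391)
6^32 ≡ 324^2 = 104976 ≡ 188 (mod 391)
6^64 ≡ 188^2 = 35344 ≡ 154 (mod 391)
6^128 ≡ 154^2 = 23716 ≡ 256 (mod 391)
195 = 128 + 64 + 2 + 1 in binary powers of 2.
So 6^195 ≡ 256 · 154 · 36 · 6 ≡ 386 (mod 391).
Squaring chain: 386; never reaches −1, so base 6 is a Miller–Rabin witness that 391 is composite.

386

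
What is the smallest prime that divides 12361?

47

12361 is odd.
Digit sum 13, not divisible by 3.
Ends in 1: not divisible by 5.
7: 12361 = 7·1765 + 6
11: 12361 = 11·1123 + 8
13: 12361 = 13·950 + 11
17: 12361 = 17·727 + 2
19: 12361 = 19·650 + 11
23: 12361 = 23·537 + 10
29: 12361 = 29·426 + 7
31: 12361 = 31·398 + 23
37: 12361 = 37·334 + 3
41: 12361 = 41·301 + 20
43: 12361 = 43·287 + 20
47: 12361 = 47·263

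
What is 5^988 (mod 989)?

81

5^1 ≡ 5 (mod 989)
5^2 ≡ 5^2 = 25 ≡ 25 (mod 989)
5^4 ≡ 25^2 = 625 ≡ 625 (mod 989)
5^8 ≡ 625^2 = 390625 ≡ 959 (mod 989)
5^16 ≡ 959^2 = 919681 ≡ 900 (mod 989)
5^32 ≡ 900^2 = 810000 ≡ 9 (mod 989)
5^64 ≡ 9^2 = 81 ≡ 81 (mod 989)
5^128 ≡ 81^2 = 6561 ≡ 627 (mod 989)
5^256 ≡ 627^2 = 393129 ≡ 496 (mod 989)
5^512 ≡ 496^2 = 246016 ≡ 744 (mod 989)
988 = 512 + 256 + 128 + 64 + 16 + 8 + 4 in binary powers of 2.
So 5^988 ≡ 744 · 496 · 627 · 81 · 900 · 959 · 625 ≡ 81 (mod 989).
Since 81 ≠ 1, base 5 is a Fermat witness: 989 is composite.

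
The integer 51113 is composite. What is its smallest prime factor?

79

51113 is odd.
Digit sum 11, not divisible by 3.
Ends in 3: not divisible by 5.
7: 51113 = 7·7301 + 6
11: 51113 = 11·4646 + 7
13: 51113 = 13·3931 + 10
17: 51113 = 17·3006 + 11
19: 51113 = 19·2690 + 3
23: 51113 = 23·2222 + 7
29: 51113 = 29·1762 + 15
31: 51113 = 31·1648 + 25
37: 51113 = 37·1381 + 16
41: 51113 = 41·1246 + 27
43: 51113 = 43·1188 + 29
47: 51113 = 47·1087 + 24
53: 51113 = 53·964 + 21
59: 51113 = 59·866 + 19
61: 51113 = 61·837 + 56
67: 51113 = 67·762 + 59
71: 51113 = 71·719 + 64
73: 51113 = 73·700 + 13
79: 51113 = 79·647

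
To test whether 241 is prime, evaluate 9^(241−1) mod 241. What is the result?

1

9^1 ≡ 9 (mod 241)
9^2 ≡ 9^2 = 81 ≡ 81 (mod 241)
9^4 ≡ 81^2 = 6561 ≡ 54 (mod 241)
9^8 ≡ 54^2 = 2916 ≡ 24 (mod 241)
9^16 ≡ 24^2 = 576 ≡ 94 (mod 241)
9^32 ≡ 94^2 = 8836 ≡ 160 (mod 241)
9^64 ≡ 160^2 = 25600 ≡ 54 (mod 241)
9^128 ≡ 54^2 = 2916 ≡ 24 (mod 241)
240 = 128 + 64 + 32 + 16 in binary powers of 2.
So 9^240 ≡ 24 · 54 · 160 · 94 ≡ 1 (mod 241).
Since the result is 1, base 9 gives no evidence that 241 is composite.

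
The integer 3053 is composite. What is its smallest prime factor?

3053 is odd.
Digit sum 11, not divisible by 3.
Ends in 3: not divisible by 5.
7: 3053 = 7·436 + 1
11: 3053 = 11·277 + 6
13: 3053 = 13·234 + 11
17: 3053 = 17·179 + 10
19: 3053 = 19·160 + 13
23: 3053 = 23·132 + 17
29: 3053 = 29·105 + 8
31: 3053 = 31·98 + 15
37: 3053 = 37·82 + 19
41: 3053 = 41·74 + 19
43: 3053 = 43·71

43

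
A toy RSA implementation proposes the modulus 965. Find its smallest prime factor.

965 is odd.
Digit sum 20, not divisible by 3.
Ends in 5: divisible by 5.

5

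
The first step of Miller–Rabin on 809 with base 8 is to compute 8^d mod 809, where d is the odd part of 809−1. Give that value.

809 − 1 = 808 = 2^3 · 101, so d = 101.
8^1 ≡ 8 (mod 809)
8^2 ≡ 8^2 = 64 ≡ 64 (mod 809)
8^4 ≡ 64^2 = 4096 ≡ 51 (mod 809)
8^8 ≡ 51^2 = 2601 ≡ 174 (mod 809)
8^16 ≡ 174^2 = 30276 ≡ 343 (mod 809)
8^32 ≡ 343^2 = 117649 ≡ 344 (mod 809)
8^64 ≡ 344^2 = 118336 ≡ 222 (mod 809)
101 = 64 + 32 + 4 + 1 in binary powers of 2.
So 8^101 ≡ 222 · 344 · 51 · 8 ≡ 318 (mod 809).
Squaring chain: 318 → 808 → 1; reaches −1, so base 8 does not prove 809 composite.

318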